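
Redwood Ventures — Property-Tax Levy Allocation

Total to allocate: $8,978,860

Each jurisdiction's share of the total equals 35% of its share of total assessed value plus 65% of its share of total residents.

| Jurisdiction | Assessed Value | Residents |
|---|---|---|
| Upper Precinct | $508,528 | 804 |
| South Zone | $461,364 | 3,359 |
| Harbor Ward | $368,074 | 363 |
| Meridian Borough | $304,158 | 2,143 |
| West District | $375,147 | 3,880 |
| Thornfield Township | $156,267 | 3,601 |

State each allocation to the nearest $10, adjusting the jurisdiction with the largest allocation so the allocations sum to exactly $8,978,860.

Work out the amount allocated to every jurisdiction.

Upper Precinct: $1,066,870 | South Zone: $2,052,500 | Harbor Ward: $681,900 | Meridian Borough: $1,323,660 | West District: $2,142,740 | Thornfield Township: $1,711,190

Assessed value total 2,173,538; residents total 14,150.
Combined weights (35% assessed value + 65% residents): Upper Precinct 0.1188; South Zone 0.2286; Harbor Ward 0.0759; Meridian Borough 0.1474; West District 0.2386; Thornfield Township 0.1906.
Proportional shares: Upper Precinct 1,066,868.12; South Zone 2,052,502.52; Harbor Ward 681,899.98; Meridian Borough 1,323,659.80; West District 2,142,735.84; Thornfield Township 1,711,193.74.
Rounded to nearest $10: Upper Precinct $1,066,870; South Zone $2,052,500; Harbor Ward $681,900; Meridian Borough $1,323,660; West District $2,142,740; Thornfield Township $1,711,190. Sum = $8,978,860.
Sum already equals the total — no adjustment.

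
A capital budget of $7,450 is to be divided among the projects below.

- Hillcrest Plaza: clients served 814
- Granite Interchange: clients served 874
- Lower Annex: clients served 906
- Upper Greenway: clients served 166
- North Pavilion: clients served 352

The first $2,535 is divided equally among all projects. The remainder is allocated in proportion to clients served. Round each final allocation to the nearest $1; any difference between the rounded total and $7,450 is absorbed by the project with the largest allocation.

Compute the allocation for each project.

$2,535 shared equally gives $507 per project.
Remainder $4,915 by clients served (total 3,112): Hillcrest Plaza 1,285.61 → $1,286; Granite Interchange 1,380.37 → $1,380; Lower Annex 1,430.91 → $1,431; Upper Greenway 262.18 → $262; North Pavilion 555.94 → $556.
Totals: Hillcrest Plaza $507 + $1,286 = $1,793; Granite Interchange $507 + $1,380 = $1,887; Lower Annex $507 + $1,431 = $1,938; Upper Greenway $507 + $262 = $769; North Pavilion $507 + $556 = $1,063.

Hillcrest Plaza: $1,793 | Granite Interchange: $1,887 | Lower Annex: $1,938 | Upper Greenway: $769 | North Pavilion: $1,063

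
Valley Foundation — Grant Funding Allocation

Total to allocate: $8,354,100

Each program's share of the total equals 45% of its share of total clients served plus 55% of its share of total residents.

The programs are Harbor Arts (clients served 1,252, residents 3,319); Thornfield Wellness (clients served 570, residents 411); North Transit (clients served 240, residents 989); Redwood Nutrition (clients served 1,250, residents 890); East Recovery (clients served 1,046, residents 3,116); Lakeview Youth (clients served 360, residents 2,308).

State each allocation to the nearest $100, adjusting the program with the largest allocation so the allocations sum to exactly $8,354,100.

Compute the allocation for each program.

Harbor Arts: $2,379,900; Thornfield Wellness: $625,300; North Transit: $603,100; Redwood Nutrition: $1,366,700; East Recovery: $2,131,100; Lakeview Youth: $1,248,000

Totals — clients served 4,718, residents 11,033.
Combined weights (45% clients served + 55% residents): Harbor Arts 0.2849; Thornfield Wellness 0.0749; North Transit 0.0722; Redwood Nutrition 0.1636; East Recovery 0.2551; Lakeview Youth 0.1494.
Raw shares: Harbor Arts 2,379,821.15; Thornfield Wellness 625,344.41; North Transit 603,108.79; Redwood Nutrition 1,366,656.80; East Recovery 2,131,138.00; Lakeview Youth 1,248,030.85.
Rounded to nearest $100: Harbor Arts $2,379,800; Thornfield Wellness $625,300; North Transit $603,100; Redwood Nutrition $1,366,700; East Recovery $2,131,100; Lakeview Youth $1,248,000. Sum = $8,354,000.
Difference $8,354,100 − $8,354,000 = +$100 applied to largest allocation (Harbor Arts): Harbor Arts becomes $2,379,900.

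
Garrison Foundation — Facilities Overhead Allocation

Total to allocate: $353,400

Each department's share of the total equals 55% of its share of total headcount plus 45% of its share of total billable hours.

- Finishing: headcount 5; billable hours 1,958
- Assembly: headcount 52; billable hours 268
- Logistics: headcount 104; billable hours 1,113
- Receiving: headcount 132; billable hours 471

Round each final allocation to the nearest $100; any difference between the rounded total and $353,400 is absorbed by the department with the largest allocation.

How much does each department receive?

Headcount total 293; billable hours total 3,810.
Combined weights (55% headcount + 45% billable hours): Finishing 0.2406; Assembly 0.1293; Logistics 0.3267; Receiving 0.3034.
Proportional shares: Finishing 85,044.12; Assembly 45,682.06; Logistics 115,448.19; Receiving 107,225.62.
At nearest $100: Finishing $85,000; Assembly $45,700; Logistics $115,400; Receiving $107,200. Sum = $353,300.
Difference $353,400 − $353,300 = +$100 applied to largest allocation (Logistics): Logistics becomes $115,500.

Finishing: $85,000 · Assembly: $45,700 · Logistics: $115,500 · Receiving: $107,200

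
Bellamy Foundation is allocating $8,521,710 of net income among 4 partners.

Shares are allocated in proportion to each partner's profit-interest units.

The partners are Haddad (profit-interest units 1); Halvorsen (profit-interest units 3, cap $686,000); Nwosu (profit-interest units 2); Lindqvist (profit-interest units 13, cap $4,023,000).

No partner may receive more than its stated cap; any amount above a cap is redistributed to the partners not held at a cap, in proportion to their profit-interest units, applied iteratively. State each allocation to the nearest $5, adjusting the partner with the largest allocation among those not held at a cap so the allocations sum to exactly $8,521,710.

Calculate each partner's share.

Profit-interest units total: 19.
Unconstrained shares: Haddad 448,511.05; Halvorsen 1,345,533.16; Nwosu 897,022.11; Lindqvist 5,830,643.68.
Capped: Halvorsen ($686,000), Lindqvist ($4,023,000); residual $3,812,710 reallocated over remaining profit-interest units 3.
Redistributed shares: Haddad 1,270,903.33 → $1,270,905; Nwosu 2,541,806.67 → $2,541,805.

Haddad: $1,270,905 | Halvorsen: $686,000 | Nwosu: $2,541,805 | Lindqvist: $4,023,000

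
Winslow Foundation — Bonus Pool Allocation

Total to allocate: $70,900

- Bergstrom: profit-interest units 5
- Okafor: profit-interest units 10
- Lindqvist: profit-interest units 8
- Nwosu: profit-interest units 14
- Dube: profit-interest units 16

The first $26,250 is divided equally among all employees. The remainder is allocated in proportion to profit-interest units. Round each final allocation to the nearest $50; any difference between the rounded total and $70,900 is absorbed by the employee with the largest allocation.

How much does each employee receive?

First tranche $26,250 split equally: $5,250 each.
Remainder $44,650 by profit-interest units (total 53): Bergstrom 4,212.26 → $4,200; Okafor 8,424.53 → $8,400; Lindqvist 6,739.62 → $6,750; Nwosu 11,794.34 → $11,800; Dube 13,479.25 → $13,500.
Totals: Bergstrom $5,250 + $4,200 = $9,450; Okafor $5,250 + $8,400 = $13,650; Lindqvist $5,250 + $6,750 = $12,000; Nwosu $5,250 + $11,800 = $17,050; Dube $5,250 + $13,500 = $18,750.

Bergstrom: $9,450; Okafor: $13,650; Lindqvist: $12,000; Nwosu: $17,050; Dube: $18,750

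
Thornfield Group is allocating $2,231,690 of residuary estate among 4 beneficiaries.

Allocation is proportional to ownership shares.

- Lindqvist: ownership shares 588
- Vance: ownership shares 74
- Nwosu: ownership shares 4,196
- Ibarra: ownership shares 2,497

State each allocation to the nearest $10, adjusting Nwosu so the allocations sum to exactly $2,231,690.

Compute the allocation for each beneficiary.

Total ownership shares = 7,355.
Pro-rata amounts: Lindqvist 588/7,355 × $2,231,690 = 178,413.83; Vance 74/7,355 × $2,231,690 = 22,453.44; Nwosu 4,196/7,355 × $2,231,690 = 1,273,170.80; Ibarra 2,497/7,355 × $2,231,690 = 757,651.93.
After rounding ($10): Lindqvist $178,410; Vance $22,450; Nwosu $1,273,170; Ibarra $757,650. Sum = $2,231,680.
Difference $2,231,690 − $2,231,680 = +$10 applied to Nwosu: Nwosu becomes $1,273,180.

Lindqvist: $178,410; Vance: $22,450; Nwosu: $1,273,180; Ibarra: $757,650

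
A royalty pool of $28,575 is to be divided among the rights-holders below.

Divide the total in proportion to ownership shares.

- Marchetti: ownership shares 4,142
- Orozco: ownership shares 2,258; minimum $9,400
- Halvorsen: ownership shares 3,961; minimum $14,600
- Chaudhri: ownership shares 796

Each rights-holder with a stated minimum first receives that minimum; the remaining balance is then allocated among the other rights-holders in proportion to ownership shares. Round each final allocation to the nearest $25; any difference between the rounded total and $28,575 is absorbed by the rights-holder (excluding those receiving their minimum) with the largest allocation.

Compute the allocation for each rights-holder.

Minimums first: Orozco $9,400; Halvorsen $14,600. Balance $4,575.
Balance split over remaining ownership shares 4,938: Marchetti 3,837.52 → $3,850; Chaudhri 737.48 → $725.

Marchetti: $3,850 · Orozco: $9,400 · Halvorsen: $14,600 · Chaudhri: $725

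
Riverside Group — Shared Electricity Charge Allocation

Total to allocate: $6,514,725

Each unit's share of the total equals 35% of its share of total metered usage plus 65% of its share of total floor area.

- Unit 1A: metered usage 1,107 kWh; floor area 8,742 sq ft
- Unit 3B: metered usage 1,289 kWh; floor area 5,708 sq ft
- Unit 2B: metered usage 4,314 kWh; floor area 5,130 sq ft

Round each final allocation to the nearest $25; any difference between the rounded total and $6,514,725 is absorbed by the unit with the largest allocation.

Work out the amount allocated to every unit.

Unit 1A: $2,266,800; Unit 3B: $1,672,500; Unit 2B: $2,575,425

Metered usage total 6,710; floor area total 19,580.
Combined weights (35% metered usage + 65% floor area): Unit 1A 0.3480; Unit 3B 0.2567; Unit 2B 0.3953.
Raw shares: Unit 1A 2,266,808.81; Unit 3B 1,672,491.11; Unit 2B 2,575,425.08.
After rounding ($25): Unit 1A $2,266,800; Unit 3B $1,672,500; Unit 2B $2,575,425. Sum = $6,514,725.
Rounded total matches; no reconciliation needed.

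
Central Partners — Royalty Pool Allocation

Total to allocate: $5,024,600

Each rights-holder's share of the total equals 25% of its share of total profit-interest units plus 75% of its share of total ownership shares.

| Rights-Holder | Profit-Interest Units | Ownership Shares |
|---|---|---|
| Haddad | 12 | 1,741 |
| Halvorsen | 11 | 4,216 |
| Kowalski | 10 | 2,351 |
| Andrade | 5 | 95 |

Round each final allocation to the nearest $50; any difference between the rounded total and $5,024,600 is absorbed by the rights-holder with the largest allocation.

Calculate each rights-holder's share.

Totals — profit-interest units 38, ownership shares 8,403.
Blended shares (25% profit-interest units + 75% ownership shares): Haddad 0.2343; Halvorsen 0.4487; Kowalski 0.2756; Andrade 0.0414.
Proportional shares: Haddad 1,177,456.22; Halvorsen 2,254,350.11; Kowalski 1,384,906.61; Andrade 207,887.05.
At nearest $50: Haddad $1,177,450; Halvorsen $2,254,350; Kowalski $1,384,900; Andrade $207,900. Sum = $5,024,600.
No rounding difference to absorb.

Haddad: $1,177,450; Halvorsen: $2,254,350; Kowalski: $1,384,900; Andrade: $207,900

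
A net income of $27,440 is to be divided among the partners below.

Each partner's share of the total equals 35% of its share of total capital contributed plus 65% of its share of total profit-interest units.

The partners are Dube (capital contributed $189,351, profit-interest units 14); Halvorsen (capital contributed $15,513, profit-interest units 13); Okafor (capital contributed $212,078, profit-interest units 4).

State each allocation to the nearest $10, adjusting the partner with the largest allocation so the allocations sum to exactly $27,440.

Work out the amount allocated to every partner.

Totals — capital contributed 416,942, profit-interest units 31.
Blended shares (35% capital contributed + 65% profit-interest units): Dube 0.4525; Halvorsen 0.2856; Okafor 0.2619.
Pro-rata amounts: Dube 12,416.55; Halvorsen 7,836.95; Okafor 7,186.50.
After rounding ($10): Dube $12,420; Halvorsen $7,840; Okafor $7,190. Sum = $27,450.
Difference $27,440 − $27,450 = −$10 applied to largest allocation (Dube): Dube becomes $12,410.

Dube: $12,410 | Halvorsen: $7,840 | Okafor: $7,190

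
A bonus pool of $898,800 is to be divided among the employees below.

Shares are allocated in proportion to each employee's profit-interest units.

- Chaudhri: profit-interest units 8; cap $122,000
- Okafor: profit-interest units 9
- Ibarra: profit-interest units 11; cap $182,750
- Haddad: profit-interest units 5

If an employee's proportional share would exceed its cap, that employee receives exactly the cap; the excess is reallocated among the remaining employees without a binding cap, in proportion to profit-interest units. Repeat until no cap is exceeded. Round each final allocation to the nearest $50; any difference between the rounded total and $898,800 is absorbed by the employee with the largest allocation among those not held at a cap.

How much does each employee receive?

Chaudhri: $122,000 | Okafor: $381,900 | Ibarra: $182,750 | Haddad: $212,150

Combined profit-interest units = 33.
Proportional shares (ignoring caps): Chaudhri 217,890.91; Okafor 245,127.27; Ibarra 299,600.00; Haddad 136,181.82.
Cap binds for Chaudhri ($122,000), Ibarra ($182,750); balance $594,050 reallocated over remaining profit-interest units 14.
Remaining shares: Okafor 381,889.29 → $381,900; Haddad 212,160.71 → $212,150.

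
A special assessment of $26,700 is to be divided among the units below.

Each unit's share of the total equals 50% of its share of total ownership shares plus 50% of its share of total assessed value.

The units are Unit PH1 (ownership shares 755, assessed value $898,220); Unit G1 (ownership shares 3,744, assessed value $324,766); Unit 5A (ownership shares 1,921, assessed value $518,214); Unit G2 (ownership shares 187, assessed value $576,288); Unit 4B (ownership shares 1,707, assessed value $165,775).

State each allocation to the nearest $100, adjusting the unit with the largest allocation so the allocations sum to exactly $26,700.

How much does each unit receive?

Unit PH1: $6,000 | Unit G1: $7,800 | Unit 5A: $5,900 | Unit G2: $3,400 | Unit 4B: $3,600

Totals — ownership shares 8,314, assessed value 2,483,263.
Combined weights (50% ownership shares + 50% assessed value): Unit PH1 0.2263; Unit G1 0.2906; Unit 5A 0.2199; Unit G2 0.1273; Unit 4B 0.1360.
Raw shares: Unit PH1 6,041.15; Unit G1 7,757.77; Unit 5A 5,870.51; Unit G2 3,398.39; Unit 4B 3,632.18.
At nearest $100: Unit PH1 $6,000; Unit G1 $7,800; Unit 5A $5,900; Unit G2 $3,400; Unit 4B $3,600. Sum = $26,700.
Rounded total matches; no reconciliation needed.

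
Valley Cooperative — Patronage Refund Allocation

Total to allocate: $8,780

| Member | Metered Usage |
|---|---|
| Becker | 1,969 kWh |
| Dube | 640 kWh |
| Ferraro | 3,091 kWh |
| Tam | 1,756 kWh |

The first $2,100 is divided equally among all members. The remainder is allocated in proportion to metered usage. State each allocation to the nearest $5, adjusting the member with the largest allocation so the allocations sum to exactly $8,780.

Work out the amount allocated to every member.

Becker: $2,290 | Dube: $1,100 | Ferraro: $3,290 | Tam: $2,100

Equal tier: $2,100 ÷ 4 = $525 apiece.
Remainder $6,680 by metered usage (total 7,456): Becker 1,764.07 → $1,765; Dube 573.39 → $575; Ferraro 2,769.30 → $2,770; Tam 1,573.24 → $1,575.
Rounding difference −$5 on remainder applied to Ferraro.
Totals: Becker $525 + $1,765 = $2,290; Dube $525 + $575 = $1,100; Ferraro $525 + $2,765 = $3,290; Tam $525 + $1,575 = $2,100.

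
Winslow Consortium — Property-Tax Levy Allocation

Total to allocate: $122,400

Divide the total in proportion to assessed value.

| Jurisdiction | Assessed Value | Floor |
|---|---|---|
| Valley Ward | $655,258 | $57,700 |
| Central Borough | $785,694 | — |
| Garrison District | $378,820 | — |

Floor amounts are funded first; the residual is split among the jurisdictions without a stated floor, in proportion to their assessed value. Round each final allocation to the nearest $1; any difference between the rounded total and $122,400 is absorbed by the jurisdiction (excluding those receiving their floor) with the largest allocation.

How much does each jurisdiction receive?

Guaranteed amounts: Valley Ward $57,700. Remaining pool $64,700.
Remaining pool split over remaining assessed value 1,164,514: Central Borough 43,652.89 → $43,653; Garrison District 21,047.11 → $21,047.

Valley Ward: $57,700 · Central Borough: $43,653 · Garrison District: $21,047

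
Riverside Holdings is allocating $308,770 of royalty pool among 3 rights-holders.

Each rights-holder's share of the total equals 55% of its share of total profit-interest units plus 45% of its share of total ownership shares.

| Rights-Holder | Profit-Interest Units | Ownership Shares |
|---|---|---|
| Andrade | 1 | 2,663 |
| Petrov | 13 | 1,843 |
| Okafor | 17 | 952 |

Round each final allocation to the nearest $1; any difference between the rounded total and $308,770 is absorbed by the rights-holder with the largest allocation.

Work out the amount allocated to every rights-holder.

Profit-interest units total 31; ownership shares total 5,458.
Combined weights (55% profit-interest units + 45% ownership shares): Andrade 0.2373; Petrov 0.3826; Okafor 0.3801.
Unrounded shares: Andrade 73,271.24; Petrov 118,134.30; Okafor 117,364.46.
After rounding ($1): Andrade $73,271; Petrov $118,134; Okafor $117,364. Sum = $308,769.
Difference $308,770 − $308,769 = +$1 applied to largest allocation (Petrov): Petrov becomes $118,135.

Andrade: $73,271; Petrov: $118,135; Okafor: $117,364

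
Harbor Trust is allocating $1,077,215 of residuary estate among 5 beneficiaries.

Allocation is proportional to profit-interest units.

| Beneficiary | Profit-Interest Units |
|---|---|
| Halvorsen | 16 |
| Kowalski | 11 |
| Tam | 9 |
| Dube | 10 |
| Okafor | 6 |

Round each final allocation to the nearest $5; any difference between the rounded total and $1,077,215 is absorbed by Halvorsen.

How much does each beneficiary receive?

Combined profit-interest units = 52.
Pro-rata amounts: Halvorsen 16/52 × $1,077,215 = 331,450.77; Kowalski 11/52 × $1,077,215 = 227,872.40; Tam 9/52 × $1,077,215 = 186,441.06; Dube 10/52 × $1,077,215 = 207,156.73; Okafor 6/52 × $1,077,215 = 124,294.04.
Rounded to nearest $5: Halvorsen $331,450; Kowalski $227,870; Tam $186,440; Dube $207,155; Okafor $124,295. Sum = $1,077,210.
Difference $1,077,215 − $1,077,210 = +$5 applied to Halvorsen: Halvorsen becomes $331,455.

Halvorsen: $331,455 · Kowalski: $227,870 · Tam: $186,440 · Dube: $207,155 · Okafor: $124,295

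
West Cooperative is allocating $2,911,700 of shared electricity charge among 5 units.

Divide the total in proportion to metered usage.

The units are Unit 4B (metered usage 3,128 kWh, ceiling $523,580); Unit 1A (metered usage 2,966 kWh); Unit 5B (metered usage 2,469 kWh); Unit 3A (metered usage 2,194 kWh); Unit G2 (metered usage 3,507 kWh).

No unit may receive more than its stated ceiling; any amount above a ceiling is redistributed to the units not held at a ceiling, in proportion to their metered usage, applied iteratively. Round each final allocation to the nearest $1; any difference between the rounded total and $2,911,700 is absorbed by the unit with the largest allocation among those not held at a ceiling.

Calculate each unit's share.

Total metered usage = 14,264.
Proportional shares (ignoring caps): Unit 4B 638,516.38; Unit 1A 605,447.43; Unit 5B 503,995.18; Unit 3A 447,859.63; Unit G2 715,881.37.
Held at cap: Unit 4B ($523,580); balance $2,388,120 reallocated over remaining metered usage 11,136.
Remaining shares: Unit 1A 636,059.98 → $636,060; Unit 5B 529,478.11 → $529,478; Unit 3A 470,504.25 → $470,504; Unit G2 752,077.66 → $752,078.

Unit 4B: $523,580; Unit 1A: $636,060; Unit 5B: $529,478; Unit 3A: $470,504; Unit G2: $752,078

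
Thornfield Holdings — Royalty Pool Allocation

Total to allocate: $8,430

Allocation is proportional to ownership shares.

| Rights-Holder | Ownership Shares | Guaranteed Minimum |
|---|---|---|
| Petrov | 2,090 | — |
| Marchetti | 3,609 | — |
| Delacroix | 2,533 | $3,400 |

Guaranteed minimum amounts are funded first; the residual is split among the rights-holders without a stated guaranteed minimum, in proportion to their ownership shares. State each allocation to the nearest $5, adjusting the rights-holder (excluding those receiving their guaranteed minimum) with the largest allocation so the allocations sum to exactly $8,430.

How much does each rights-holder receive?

Guaranteed amounts: Delacroix $3,400. Remaining pool $5,030.
Remaining pool split over remaining ownership shares 5,699: Petrov 1,844.66 → $1,845; Marchetti 3,185.34 → $3,185.

Petrov: $1,845; Marchetti: $3,185; Delacroix: $3,400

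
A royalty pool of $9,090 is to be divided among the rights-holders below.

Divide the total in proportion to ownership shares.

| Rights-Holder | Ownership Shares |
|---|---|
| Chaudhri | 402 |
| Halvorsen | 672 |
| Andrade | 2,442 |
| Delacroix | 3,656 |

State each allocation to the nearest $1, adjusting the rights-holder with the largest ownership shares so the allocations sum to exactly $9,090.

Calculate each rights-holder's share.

Chaudhri: $510; Halvorsen: $852; Andrade: $3,095; Delacroix: $4,633

Total ownership shares = 7,172.
Proportional shares: Chaudhri 402/7,172 × $9,090 = 509.51; Halvorsen 672/7,172 × $9,090 = 851.71; Andrade 2,442/7,172 × $9,090 = 3,095.06; Delacroix 3,656/7,172 × $9,090 = 4,633.72.
Rounded to nearest $1: Chaudhri $510; Halvorsen $852; Andrade $3,095; Delacroix $4,634. Sum = $9,091.
Difference $9,090 − $9,091 = −$1 applied to largest ownership shares (Delacroix): Delacroix becomes $4,633.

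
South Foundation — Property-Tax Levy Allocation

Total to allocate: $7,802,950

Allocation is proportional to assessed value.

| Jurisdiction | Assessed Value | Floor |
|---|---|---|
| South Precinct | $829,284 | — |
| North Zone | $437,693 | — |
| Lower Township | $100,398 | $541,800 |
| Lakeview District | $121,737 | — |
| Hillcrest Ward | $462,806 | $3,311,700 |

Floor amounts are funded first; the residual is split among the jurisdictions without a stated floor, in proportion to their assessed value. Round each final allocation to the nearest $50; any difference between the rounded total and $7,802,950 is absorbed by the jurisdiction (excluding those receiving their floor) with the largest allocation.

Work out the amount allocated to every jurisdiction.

Fund the minimums — Lower Township $541,800; Hillcrest Ward $3,311,700. Balance $3,949,450.
Balance split over remaining assessed value 1,388,714: South Precinct 2,358,452.28 → $2,358,450; North Zone 1,244,782.31 → $1,244,800; Lakeview District 346,215.42 → $346,200.

South Precinct: $2,358,450; North Zone: $1,244,800; Lower Township: $541,800; Lakeview District: $346,200; Hillcrest Ward: $3,311,700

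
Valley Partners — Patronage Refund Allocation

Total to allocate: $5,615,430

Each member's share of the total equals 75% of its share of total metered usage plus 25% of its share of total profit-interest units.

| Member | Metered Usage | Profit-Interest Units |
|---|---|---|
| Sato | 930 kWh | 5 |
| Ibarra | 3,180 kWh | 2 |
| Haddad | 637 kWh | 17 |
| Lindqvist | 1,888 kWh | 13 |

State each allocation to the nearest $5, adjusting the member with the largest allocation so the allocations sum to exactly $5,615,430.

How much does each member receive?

Sato: $780,030 | Ibarra: $2,094,395 | Haddad: $1,049,350 | Lindqvist: $1,691,655

Metered usage total 6,635; profit-interest units total 37.
Combined weights (75% metered usage + 25% profit-interest units): Sato 0.1389; Ibarra 0.3730; Haddad 0.1869; Lindqvist 0.3013.
Raw shares: Sato 780,028.85; Ibarra 2,094,392.18; Haddad 1,049,351.96; Lindqvist 1,691,657.01.
After rounding ($5): Sato $780,030; Ibarra $2,094,390; Haddad $1,049,350; Lindqvist $1,691,655. Sum = $5,615,425.
Difference $5,615,430 − $5,615,425 = +$5 applied to largest allocation (Ibarra): Ibarra becomes $2,094,395.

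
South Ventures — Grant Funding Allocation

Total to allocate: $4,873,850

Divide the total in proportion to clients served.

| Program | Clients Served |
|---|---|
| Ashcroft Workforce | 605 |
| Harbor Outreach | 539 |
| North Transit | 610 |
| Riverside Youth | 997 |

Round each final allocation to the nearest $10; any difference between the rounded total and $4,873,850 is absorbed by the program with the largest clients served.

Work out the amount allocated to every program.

Clients served total: 605 + 539 + 610 + 997 = 2,751.
Raw shares: Ashcroft Workforce 1,071,857.23; Harbor Outreach 954,927.35; North Transit 1,080,715.56; Riverside Youth 1,766,349.85.
After rounding ($10): Ashcroft Workforce $1,071,860; Harbor Outreach $954,930; North Transit $1,080,720; Riverside Youth $1,766,350. Sum = $4,873,860.
Difference $4,873,850 − $4,873,860 = −$10 applied to largest clients served (Riverside Youth): Riverside Youth becomes $1,766,340.

Ashcroft Workforce: $1,071,860; Harbor Outreach: $954,930; North Transit: $1,080,720; Riverside Youth: $1,766,340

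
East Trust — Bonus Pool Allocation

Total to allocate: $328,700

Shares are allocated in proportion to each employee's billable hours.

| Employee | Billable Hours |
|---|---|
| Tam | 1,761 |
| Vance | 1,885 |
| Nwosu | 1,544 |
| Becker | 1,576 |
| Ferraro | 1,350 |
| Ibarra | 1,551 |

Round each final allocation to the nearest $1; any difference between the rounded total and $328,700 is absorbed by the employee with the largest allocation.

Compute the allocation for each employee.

Tam: $59,878; Vance: $64,093; Nwosu: $52,500; Becker: $53,588; Ferraro: $45,903; Ibarra: $52,738

Billable hours total: 9,667.
Pro-rata amounts: Tam 1,761/9,667 × $328,700 = 59,878.01; Vance 1,885/9,667 × $328,700 = 64,094.29; Nwosu 1,544/9,667 × $328,700 = 52,499.51; Becker 1,576/9,667 × $328,700 = 53,587.59; Ferraro 1,350/9,667 × $328,700 = 45,903.07; Ibarra 1,551/9,667 × $328,700 = 52,737.53.
After rounding ($1): Tam $59,878; Vance $64,094; Nwosu $52,500; Becker $53,588; Ferraro $45,903; Ibarra $52,738. Sum = $328,701.
Difference $328,700 − $328,701 = −$1 applied to largest allocation (Vance): Vance becomes $64,093.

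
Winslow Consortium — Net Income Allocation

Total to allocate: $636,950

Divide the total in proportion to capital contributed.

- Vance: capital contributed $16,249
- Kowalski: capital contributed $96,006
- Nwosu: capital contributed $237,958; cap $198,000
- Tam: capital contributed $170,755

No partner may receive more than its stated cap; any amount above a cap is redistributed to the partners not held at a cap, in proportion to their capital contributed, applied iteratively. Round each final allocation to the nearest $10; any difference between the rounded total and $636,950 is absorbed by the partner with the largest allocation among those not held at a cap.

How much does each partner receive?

Vance: $25,200 | Kowalski: $148,910 | Nwosu: $198,000 | Tam: $264,840

Combined capital contributed = 520,968.
Unconstrained shares: Vance 19,866.48; Kowalski 117,379.61; Nwosu 290,934.08; Tam 208,769.82.
Held at cap: Nwosu ($198,000); balance $438,950 reallocated over remaining capital contributed 283,010.
Redistributed shares: Vance 25,202.28 → $25,200; Kowalski 148,905.81 → $148,910; Tam 264,841.90 → $264,840.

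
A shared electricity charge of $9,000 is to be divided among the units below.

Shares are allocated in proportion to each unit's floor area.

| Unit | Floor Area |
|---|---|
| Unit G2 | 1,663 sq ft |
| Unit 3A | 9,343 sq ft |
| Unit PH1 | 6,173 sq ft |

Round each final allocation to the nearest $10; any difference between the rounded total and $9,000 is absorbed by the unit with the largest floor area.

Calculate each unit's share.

Total floor area = 17,179.
Pro-rata amounts: Unit G2 1,663/17,179 × $9,000 = 871.24; Unit 3A 9,343/17,179 × $9,000 = 4,894.76; Unit PH1 6,173/17,179 × $9,000 = 3,234.01.
After rounding ($10): Unit G2 $870; Unit 3A $4,890; Unit PH1 $3,230. Sum = $8,990.
Difference $9,000 − $8,990 = +$10 applied to largest floor area (Unit 3A): Unit 3A becomes $4,900.

Unit G2: $870; Unit 3A: $4,900; Unit PH1: $3,230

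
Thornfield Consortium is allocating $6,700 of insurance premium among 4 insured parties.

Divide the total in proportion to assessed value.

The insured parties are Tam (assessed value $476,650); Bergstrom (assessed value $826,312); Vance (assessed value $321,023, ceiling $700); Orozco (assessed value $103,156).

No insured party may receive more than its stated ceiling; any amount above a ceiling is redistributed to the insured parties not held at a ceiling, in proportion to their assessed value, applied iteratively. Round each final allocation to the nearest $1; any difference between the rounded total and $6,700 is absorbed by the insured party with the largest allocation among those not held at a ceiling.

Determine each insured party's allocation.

Tam: $2,034 · Bergstrom: $3,526 · Vance: $700 · Orozco: $440

Total assessed value = 1,727,141.
Unconstrained shares: Tam 1,849.04; Bergstrom 3,205.47; Vance 1,245.33; Orozco 400.17.
Cap binds for Vance ($700); balance $6,000 reallocated over remaining assessed value 1,406,118.
Remaining shares: Tam 2,033.90 → $2,034; Bergstrom 3,525.93 → $3,526; Orozco 440.17 → $440.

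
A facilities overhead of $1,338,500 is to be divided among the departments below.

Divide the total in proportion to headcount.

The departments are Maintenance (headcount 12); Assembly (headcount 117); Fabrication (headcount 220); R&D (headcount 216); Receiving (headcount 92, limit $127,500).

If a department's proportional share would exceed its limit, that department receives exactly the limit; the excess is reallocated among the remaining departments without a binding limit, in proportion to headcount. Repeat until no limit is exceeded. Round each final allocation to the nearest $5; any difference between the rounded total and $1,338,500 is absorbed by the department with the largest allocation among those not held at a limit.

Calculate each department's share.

Headcount total: 657.
Proportional shares (ignoring caps): Maintenance 24,447.49; Assembly 238,363.01; Fabrication 448,203.96; R&D 440,054.79; Receiving 187,430.75.
Capped: Receiving ($127,500); remaining pool $1,211,000 reallocated over remaining headcount 565.
Shares after redistribution: Maintenance 25,720.35 → $25,720; Assembly 250,773.45 → $250,775; Fabrication 471,539.82 → $471,540; R&D 462,966.37 → $462,965.

Maintenance: $25,720; Assembly: $250,775; Fabrication: $471,540; R&D: $462,965; Receiving: $127,500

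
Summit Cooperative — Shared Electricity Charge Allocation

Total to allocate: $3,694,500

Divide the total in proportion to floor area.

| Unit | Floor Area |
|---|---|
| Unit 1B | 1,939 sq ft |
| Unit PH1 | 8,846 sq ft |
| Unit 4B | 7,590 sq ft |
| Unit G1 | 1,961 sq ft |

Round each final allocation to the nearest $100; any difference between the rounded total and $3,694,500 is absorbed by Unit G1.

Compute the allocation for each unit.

Unit 1B: $352,300 · Unit PH1: $1,607,100 · Unit 4B: $1,378,900 · Unit G1: $356,200

Total floor area = 20,336.
Pro-rata amounts: Unit 1B 1,939/20,336 × $3,694,500 = 352,263.74; Unit PH1 8,846/20,336 × $3,694,500 = 1,607,078.43; Unit 4B 7,590/20,336 × $3,694,500 = 1,378,897.28; Unit G1 1,961/20,336 × $3,694,500 = 356,260.55.
Rounded to nearest $100: Unit 1B $352,300; Unit PH1 $1,607,100; Unit 4B $1,378,900; Unit G1 $356,300. Sum = $3,694,600.
Difference $3,694,500 − $3,694,600 = −$100 applied to Unit G1: Unit G1 becomes $356,200.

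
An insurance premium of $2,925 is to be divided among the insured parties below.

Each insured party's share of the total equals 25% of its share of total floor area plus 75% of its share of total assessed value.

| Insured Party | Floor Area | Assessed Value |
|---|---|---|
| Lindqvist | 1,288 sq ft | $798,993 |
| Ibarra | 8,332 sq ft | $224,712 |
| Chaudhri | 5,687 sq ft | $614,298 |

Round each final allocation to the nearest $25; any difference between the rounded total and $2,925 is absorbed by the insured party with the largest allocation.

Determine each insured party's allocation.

Lindqvist: $1,125 | Ibarra: $700 | Chaudhri: $1,100

Totals — floor area 15,307, assessed value 1,638,003.
Blended shares (25% floor area + 75% assessed value): Lindqvist 0.3869; Ibarra 0.2390; Chaudhri 0.3742.
Unrounded shares: Lindqvist 1,131.61; Ibarra 698.99; Chaudhri 1,094.40.
At nearest $25: Lindqvist $1,125; Ibarra $700; Chaudhri $1,100. Sum = $2,925.
Sum already equals the total — no adjustment.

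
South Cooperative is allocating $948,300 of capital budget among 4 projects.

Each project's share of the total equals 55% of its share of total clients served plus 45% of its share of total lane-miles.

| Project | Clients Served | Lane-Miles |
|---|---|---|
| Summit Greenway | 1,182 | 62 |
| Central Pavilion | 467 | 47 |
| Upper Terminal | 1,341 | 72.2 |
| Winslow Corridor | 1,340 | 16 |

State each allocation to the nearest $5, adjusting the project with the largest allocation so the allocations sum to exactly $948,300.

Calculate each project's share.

Summit Greenway: $276,545 · Central Pavilion: $157,960 · Upper Terminal: $317,765 · Winslow Corridor: $196,030

Clients served total 4,330; lane-miles total 197.2.
Combined weights (55% clients served + 45% lane-miles): Summit Greenway 0.2916; Central Pavilion 0.1666; Upper Terminal 0.3351; Winslow Corridor 0.2067.
Raw shares: Summit Greenway 276,542.58; Central Pavilion 157,958.55; Upper Terminal 317,767.24; Winslow Corridor 196,031.64.
Rounded to nearest $5: Summit Greenway $276,545; Central Pavilion $157,960; Upper Terminal $317,765; Winslow Corridor $196,030. Sum = $948,300.
No rounding difference to absorb.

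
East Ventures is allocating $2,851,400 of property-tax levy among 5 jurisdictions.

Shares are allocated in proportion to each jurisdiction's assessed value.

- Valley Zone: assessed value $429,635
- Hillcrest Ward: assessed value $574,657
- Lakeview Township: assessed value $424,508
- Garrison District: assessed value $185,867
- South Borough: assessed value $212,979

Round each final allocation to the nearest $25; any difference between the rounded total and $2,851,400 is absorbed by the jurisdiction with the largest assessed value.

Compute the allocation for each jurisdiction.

Total assessed value = 429,635 + 574,657 + 424,508 + 185,867 + 212,979 = 1,827,646.
Unrounded shares: Valley Zone 670,294.60; Hillcrest Ward 896,550.52; Lakeview Township 662,295.71; Garrison District 289,980.21; South Borough 332,278.96.
After rounding ($25): Valley Zone $670,300; Hillcrest Ward $896,550; Lakeview Township $662,300; Garrison District $289,975; South Borough $332,275. Sum = $2,851,400.
Sum already equals the total — no adjustment.

Valley Zone: $670,300 · Hillcrest Ward: $896,550 · Lakeview Township: $662,300 · Garrison District: $289,975 · South Borough: $332,275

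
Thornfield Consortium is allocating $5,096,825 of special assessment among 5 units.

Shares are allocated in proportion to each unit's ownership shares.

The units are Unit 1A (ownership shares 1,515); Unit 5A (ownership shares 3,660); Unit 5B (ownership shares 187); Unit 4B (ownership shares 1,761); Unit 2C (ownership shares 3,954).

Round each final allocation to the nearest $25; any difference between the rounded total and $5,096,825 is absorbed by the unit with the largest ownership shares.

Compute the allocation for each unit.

Unit 1A: $697,100; Unit 5A: $1,684,075; Unit 5B: $86,050; Unit 4B: $810,275; Unit 2C: $1,819,325

Sum of ownership shares: 1,515 + 3,660 + 187 + 1,761 + 3,954 = 11,077.
Pro-rata amounts: Unit 1A 697,092.16; Unit 5A 1,684,064.23; Unit 5B 86,043.72; Unit 4B 810,283.36; Unit 2C 1,819,341.52.
At nearest $25: Unit 1A $697,100; Unit 5A $1,684,075; Unit 5B $86,050; Unit 4B $810,275; Unit 2C $1,819,350. Sum = $5,096,850.
Difference $5,096,825 − $5,096,850 = −$25 applied to largest ownership shares (Unit 2C): Unit 2C becomes $1,819,325.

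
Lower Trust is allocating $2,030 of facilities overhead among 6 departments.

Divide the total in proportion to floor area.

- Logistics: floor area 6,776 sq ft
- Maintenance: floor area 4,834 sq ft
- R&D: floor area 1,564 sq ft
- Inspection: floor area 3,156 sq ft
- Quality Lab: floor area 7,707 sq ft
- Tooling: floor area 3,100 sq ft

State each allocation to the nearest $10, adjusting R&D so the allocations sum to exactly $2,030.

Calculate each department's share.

Sum of floor area: 27,137.
Pro-rata amounts: Logistics 6,776/27,137 × $2,030 = 506.88; Maintenance 4,834/27,137 × $2,030 = 361.61; R&D 1,564/27,137 × $2,030 = 117.00; Inspection 3,156/27,137 × $2,030 = 236.09; Quality Lab 7,707/27,137 × $2,030 = 576.53; Tooling 3,100/27,137 × $2,030 = 231.90.
After rounding ($10): Logistics $510; Maintenance $360; R&D $120; Inspection $240; Quality Lab $580; Tooling $230. Sum = $2,040.
Difference $2,030 − $2,040 = −$10 applied to R&D: R&D becomes $110.

Logistics: $510 | Maintenance: $360 | R&D: $110 | Inspection: $240 | Quality Lab: $580 | Tooling: $230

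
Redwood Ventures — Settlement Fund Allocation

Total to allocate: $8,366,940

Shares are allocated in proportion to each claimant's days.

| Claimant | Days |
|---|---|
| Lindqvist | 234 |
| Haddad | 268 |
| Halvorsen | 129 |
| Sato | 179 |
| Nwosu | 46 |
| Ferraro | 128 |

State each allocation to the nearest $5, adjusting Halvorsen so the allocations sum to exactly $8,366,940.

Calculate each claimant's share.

Lindqvist: $1,989,700 | Haddad: $2,278,800 | Halvorsen: $1,096,890 | Sato: $1,522,035 | Nwosu: $391,135 | Ferraro: $1,088,380

Combined days = 984.
Unrounded shares: Lindqvist 234/984 × $8,366,940 = 1,989,699.15; Haddad 268/984 × $8,366,940 = 2,278,800.73; Halvorsen 129/984 × $8,366,940 = 1,096,885.43; Sato 179/984 × $8,366,940 = 1,522,034.82; Nwosu 46/984 × $8,366,940 = 391,137.44; Ferraro 128/984 × $8,366,940 = 1,088,382.44.
At nearest $5: Lindqvist $1,989,700; Haddad $2,278,800; Halvorsen $1,096,885; Sato $1,522,035; Nwosu $391,135; Ferraro $1,088,380. Sum = $8,366,935.
Difference $8,366,940 − $8,366,935 = +$5 applied to Halvorsen: Halvorsen becomes $1,096,890.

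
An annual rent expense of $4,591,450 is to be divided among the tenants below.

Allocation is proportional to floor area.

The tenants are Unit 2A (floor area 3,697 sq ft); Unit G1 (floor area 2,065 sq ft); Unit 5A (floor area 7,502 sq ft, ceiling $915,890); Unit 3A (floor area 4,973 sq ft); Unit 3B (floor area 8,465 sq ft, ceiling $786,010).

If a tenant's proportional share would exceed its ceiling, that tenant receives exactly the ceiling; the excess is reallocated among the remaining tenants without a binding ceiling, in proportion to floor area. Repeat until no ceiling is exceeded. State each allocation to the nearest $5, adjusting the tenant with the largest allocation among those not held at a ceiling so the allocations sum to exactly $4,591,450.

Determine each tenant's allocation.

Combined floor area = 26,702.
Proportional shares (ignoring caps): Unit 2A 635,704.84; Unit G1 355,079.93; Unit 5A 1,289,980.45; Unit 3A 855,115.00; Unit 3B 1,455,569.78.
Cap binds for Unit 5A ($915,890), Unit 3B ($786,010); balance $2,889,550 reallocated over remaining floor area 10,735.
Remaining shares: Unit 2A 995,124.95 → $995,125; Unit G1 555,837.98 → $555,840; Unit 3A 1,338,587.07 → $1,338,585.

Unit 2A: $995,125; Unit G1: $555,840; Unit 5A: $915,890; Unit 3A: $1,338,585; Unit 3B: $786,010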